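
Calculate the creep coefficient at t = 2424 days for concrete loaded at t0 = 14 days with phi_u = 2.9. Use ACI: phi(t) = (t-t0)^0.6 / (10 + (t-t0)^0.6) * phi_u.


dt = 2424 - 14 = 2410
phi = 2410^0.6 / (10 + 2410^0.6) * 2.9
= 2.652

2.652


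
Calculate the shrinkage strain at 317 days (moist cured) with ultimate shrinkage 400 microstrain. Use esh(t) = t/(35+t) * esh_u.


esh(317) = 317 / (35 + 317) * 400
= 317 / 352 * 400
= 360.2 microstrain

360.2


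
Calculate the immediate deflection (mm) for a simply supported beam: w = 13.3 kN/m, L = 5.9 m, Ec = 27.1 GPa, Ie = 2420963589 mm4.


Convert: L = 5.9 m = 5900 mm, Ec = 27.1 GPa = 27100 MPa
delta = 5 * 13.3 * 5900^4 / (384 * 27100 * 2420963589)
= 3.2 mm

3.2


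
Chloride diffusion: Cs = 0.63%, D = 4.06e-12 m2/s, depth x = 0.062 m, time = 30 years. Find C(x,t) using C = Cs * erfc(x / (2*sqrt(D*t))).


t_seconds = 30 * 365.25 * 24 * 3600 = 946728000.0 s
arg = 0.062 / (2 * sqrt(4.06e-12 * 946728000.0))
= 0.5
erfc(0.5) = 0.4795
C = 0.63 * 0.4795 = 0.3021%

0.3021


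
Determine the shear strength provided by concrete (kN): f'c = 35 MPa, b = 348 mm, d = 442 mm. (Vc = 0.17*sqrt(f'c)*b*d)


Vc = 0.17 * sqrt(35) * 348 * 442 / 1000
= 154.7 kN

154.7


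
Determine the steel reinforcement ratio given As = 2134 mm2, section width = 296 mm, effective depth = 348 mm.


rho = As / (b * d)
= 2134 / (296 * 348)
= 0.0207

0.0207


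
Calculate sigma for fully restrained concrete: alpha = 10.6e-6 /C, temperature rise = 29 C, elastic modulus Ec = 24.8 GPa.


sigma = alpha * dT * Ec
= 10.6e-6 * 29 * 24.8 * 1000
= 7.624 MPa

7.624


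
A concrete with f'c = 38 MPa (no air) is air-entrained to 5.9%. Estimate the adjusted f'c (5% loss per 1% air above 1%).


Strength loss = (5.9 - 1) * 5 = 24.5%
f'c = 38 * (1 - 24.5/100)
= 28.69 MPa

28.69


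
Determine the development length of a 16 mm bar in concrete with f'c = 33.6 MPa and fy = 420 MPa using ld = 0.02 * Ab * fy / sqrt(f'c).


Ab = pi * 16^2 / 4 = 201.062 mm2
ld = 0.02 * 201.062 * 420 / sqrt(33.6)
= 291.4 mm

291.4


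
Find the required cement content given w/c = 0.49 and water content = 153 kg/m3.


Cement = water / (w/c)
= 153 / 0.49
= 312.2 kg/m3

312.2


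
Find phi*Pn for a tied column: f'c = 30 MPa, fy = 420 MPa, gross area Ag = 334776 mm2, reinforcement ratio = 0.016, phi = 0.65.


Ast = rho * Ag = 0.016 * 334776 = 5356.416 mm2
phi*Pn = 0.65 * 0.80 * (0.85 * 30 * (334776 - 5356.416) + 420 * 5356.416) / 1000
= 5537.94 kN

5537.94


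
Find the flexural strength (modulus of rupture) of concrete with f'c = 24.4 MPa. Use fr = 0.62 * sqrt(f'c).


fr = 0.62 * sqrt(24.4)
= 3.063 MPa

3.063


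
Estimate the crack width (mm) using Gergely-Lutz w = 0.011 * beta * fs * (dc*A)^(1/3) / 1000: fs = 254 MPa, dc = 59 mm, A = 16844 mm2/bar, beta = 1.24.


w = 0.011 * beta * fs * (dc * A)^(1/3) / 1000
= 0.011 * 1.24 * 254 * (59 * 16844)^(1/3) / 1000
= 0.346 mm

0.346


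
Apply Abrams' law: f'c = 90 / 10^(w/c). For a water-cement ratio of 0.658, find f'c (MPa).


f'c = 90 / 10^0.658
= 90 / 4.55
= 19.78 MPa

19.78


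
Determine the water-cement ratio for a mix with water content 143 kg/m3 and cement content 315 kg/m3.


w/c = water / cement
w/c = 143 / 315 = 0.454

0.454


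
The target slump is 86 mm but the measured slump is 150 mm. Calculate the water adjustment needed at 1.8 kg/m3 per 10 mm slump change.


Difference = 86 - 150 = -64 mm
Water adjustment = -64 * 1.8 / 10 = -11.5 kg/m3

-11.5


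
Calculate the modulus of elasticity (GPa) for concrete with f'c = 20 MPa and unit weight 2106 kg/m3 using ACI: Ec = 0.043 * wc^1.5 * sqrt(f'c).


Ec = 0.043 * 2106^1.5 * sqrt(20) / 1000
= 18.59 GPa

18.59


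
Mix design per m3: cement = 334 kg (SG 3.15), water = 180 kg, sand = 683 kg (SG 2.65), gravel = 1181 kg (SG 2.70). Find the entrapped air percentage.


Vol cement = 334 / (3.15 * 1000) = 0.106032 m3
Vol water = 180 / 1000 = 0.18 m3
Vol sand = 683 / (2.65 * 1000) = 0.257736 m3
Vol gravel = 1181 / (2.70 * 1000) = 0.437407 m3
Total solid + water volume = 0.981175 m3
Air = (1 - 0.981175) * 100 = 1.88%

1.88


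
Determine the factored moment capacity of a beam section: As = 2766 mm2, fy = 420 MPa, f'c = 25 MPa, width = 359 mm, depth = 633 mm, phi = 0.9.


a = As * fy / (0.85 * f'c * b)
= 2766 * 420 / (0.85 * 25 * 359)
= 152.2818 mm
Mn = As * fy * (d - a/2) / 10^6
= 646.9143 kN-m
phi*Mn = 0.9 * 646.9143 = 582.22 kN-m

582.22


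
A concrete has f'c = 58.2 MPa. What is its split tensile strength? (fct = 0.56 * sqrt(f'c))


fct = 0.56 * sqrt(58.2)
= 0.56 * 7.629
= 4.272 MPa

4.272


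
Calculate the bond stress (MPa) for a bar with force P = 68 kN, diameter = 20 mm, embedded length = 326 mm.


u = P / (pi * db * ld)
= 68 * 1000 / (pi * 20 * 326)
= 3.32 MPa

3.32


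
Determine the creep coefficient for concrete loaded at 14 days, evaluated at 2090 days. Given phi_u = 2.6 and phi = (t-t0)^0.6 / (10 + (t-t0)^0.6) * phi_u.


dt = 2090 - 14 = 2076
phi = 2076^0.6 / (10 + 2076^0.6) * 2.6
= 2.359

2.359


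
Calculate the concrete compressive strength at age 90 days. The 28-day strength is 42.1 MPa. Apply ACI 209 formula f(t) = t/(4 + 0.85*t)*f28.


f(90) = 90 / (4 + 0.85 * 90) * 42.1
= 90 / 80.5 * 42.1
= 47.07 MPa

47.07


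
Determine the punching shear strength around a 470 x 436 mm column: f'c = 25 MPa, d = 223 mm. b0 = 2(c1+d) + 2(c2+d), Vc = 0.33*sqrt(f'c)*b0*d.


b0 = 2*(470 + 223) + 2*(436 + 223) = 2704 mm
Vc = 0.33 * sqrt(25) * 2704 * 223 / 1000
= 994.94 kN

994.94


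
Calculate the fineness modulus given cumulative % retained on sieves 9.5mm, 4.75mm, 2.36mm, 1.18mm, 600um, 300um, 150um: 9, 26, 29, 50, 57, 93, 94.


FM = sum(cumulative % retained) / 100
= 358 / 100
= 3.58

3.58


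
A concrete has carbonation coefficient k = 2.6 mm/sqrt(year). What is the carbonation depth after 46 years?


depth = k * sqrt(t)
= 2.6 * sqrt(46)
= 17.63 mm

17.63


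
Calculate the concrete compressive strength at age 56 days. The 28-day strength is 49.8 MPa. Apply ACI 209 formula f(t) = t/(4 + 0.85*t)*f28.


f(56) = 56 / (4 + 0.85 * 56) * 49.8
= 56 / 51.6 * 49.8
= 54.05 MPa

54.05


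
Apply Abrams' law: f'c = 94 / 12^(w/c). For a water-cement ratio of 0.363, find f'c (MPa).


f'c = 94 / 12^0.363
= 94 / 2.465
= 38.14 MPa

38.14


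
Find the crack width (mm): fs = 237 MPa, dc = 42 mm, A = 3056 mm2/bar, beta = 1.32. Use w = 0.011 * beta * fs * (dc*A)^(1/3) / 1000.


w = 0.011 * beta * fs * (dc * A)^(1/3) / 1000
= 0.011 * 1.32 * 237 * (42 * 3056)^(1/3) / 1000
= 0.174 mm

0.174


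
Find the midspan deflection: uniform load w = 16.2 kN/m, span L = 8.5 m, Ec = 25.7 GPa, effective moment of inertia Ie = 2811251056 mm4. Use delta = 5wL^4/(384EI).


Convert: L = 8.5 m = 8500 mm, Ec = 25.7 GPa = 25700 MPa
delta = 5 * 16.2 * 8500^4 / (384 * 25700 * 2811251056)
= 15.24 mm

15.24


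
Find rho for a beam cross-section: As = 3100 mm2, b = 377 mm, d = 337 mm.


rho = As / (b * d)
= 3100 / (377 * 337)
= 0.0244

0.0244


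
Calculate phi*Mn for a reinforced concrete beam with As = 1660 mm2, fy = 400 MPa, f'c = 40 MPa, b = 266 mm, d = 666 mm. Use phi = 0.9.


a = As * fy / (0.85 * f'c * b)
= 1660 * 400 / (0.85 * 40 * 266)
= 73.4188 mm
Mn = As * fy * (d - a/2) / 10^6
= 417.8489 kN-m
phi*Mn = 0.9 * 417.8489 = 376.06 kN-m

376.06


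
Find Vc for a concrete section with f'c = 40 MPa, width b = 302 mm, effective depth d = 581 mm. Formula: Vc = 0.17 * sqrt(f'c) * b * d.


Vc = 0.17 * sqrt(40) * 302 * 581 / 1000
= 188.65 kN

188.65


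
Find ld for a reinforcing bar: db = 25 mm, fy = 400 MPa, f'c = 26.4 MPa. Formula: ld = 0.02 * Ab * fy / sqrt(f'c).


Ab = pi * 25^2 / 4 = 490.874 mm2
ld = 0.02 * 490.874 * 400 / sqrt(26.4)
= 764.3 mm

764.3


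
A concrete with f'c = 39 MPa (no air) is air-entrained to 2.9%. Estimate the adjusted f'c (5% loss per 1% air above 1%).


Strength loss = (2.9 - 1) * 5 = 9.5%
f'c = 39 * (1 - 9.5/100)
= 35.3 MPa

35.3


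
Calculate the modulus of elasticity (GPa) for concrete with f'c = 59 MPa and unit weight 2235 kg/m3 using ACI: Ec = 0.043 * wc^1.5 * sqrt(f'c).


Ec = 0.043 * 2235^1.5 * sqrt(59) / 1000
= 34.9 GPa

34.9


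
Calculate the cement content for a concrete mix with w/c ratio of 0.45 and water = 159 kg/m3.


Cement = water / (w/c)
= 159 / 0.45
= 353.3 kg/m3

353.3


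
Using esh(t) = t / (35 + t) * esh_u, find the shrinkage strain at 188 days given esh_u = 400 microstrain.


esh(188) = 188 / (35 + 188) * 400
= 188 / 223 * 400
= 337.2 microstrain

337.2


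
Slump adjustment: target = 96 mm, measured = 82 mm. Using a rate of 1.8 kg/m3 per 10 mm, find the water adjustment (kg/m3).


Difference = 96 - 82 = 14 mm
Water adjustment = 14 * 1.8 / 10 = 2.5 kg/m3

2.5


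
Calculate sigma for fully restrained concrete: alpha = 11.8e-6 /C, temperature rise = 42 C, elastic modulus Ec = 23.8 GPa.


sigma = alpha * dT * Ec
= 11.8e-6 * 42 * 23.8 * 1000
= 11.795 MPa

11.795


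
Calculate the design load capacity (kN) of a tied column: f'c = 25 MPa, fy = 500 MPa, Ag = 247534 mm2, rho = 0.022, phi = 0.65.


Ast = rho * Ag = 0.022 * 247534 = 5445.748 mm2
phi*Pn = 0.65 * 0.80 * (0.85 * 25 * (247534 - 5445.748) + 500 * 5445.748) / 1000
= 4090.97 kN

4090.97


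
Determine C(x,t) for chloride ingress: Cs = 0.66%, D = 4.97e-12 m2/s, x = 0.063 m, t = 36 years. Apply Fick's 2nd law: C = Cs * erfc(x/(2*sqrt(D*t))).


t_seconds = 36 * 365.25 * 24 * 3600 = 1136073600.0 s
arg = 0.063 / (2 * sqrt(4.97e-12 * 1136073600.0))
= 0.4192
erfc(0.4192) = 0.5533
C = 0.66 * 0.5533 = 0.3652%

0.3652


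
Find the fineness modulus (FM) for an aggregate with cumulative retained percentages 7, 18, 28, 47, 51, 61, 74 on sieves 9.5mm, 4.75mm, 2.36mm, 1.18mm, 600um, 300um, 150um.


FM = sum(cumulative % retained) / 100
= 286 / 100
= 2.86

2.86


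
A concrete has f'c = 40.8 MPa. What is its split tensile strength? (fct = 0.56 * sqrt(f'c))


fct = 0.56 * sqrt(40.8)
= 0.56 * 6.387
= 3.577 MPa

3.577


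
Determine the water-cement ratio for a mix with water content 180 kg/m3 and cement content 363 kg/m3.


w/c = water / cement
w/c = 180 / 363 = 0.496

0.496


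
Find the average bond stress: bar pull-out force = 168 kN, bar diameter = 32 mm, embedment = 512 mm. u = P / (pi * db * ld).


u = P / (pi * db * ld)
= 168 * 1000 / (pi * 32 * 512)
= 3.264 MPa

3.264


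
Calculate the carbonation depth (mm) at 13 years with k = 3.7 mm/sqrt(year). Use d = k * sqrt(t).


depth = k * sqrt(t)
= 3.7 * sqrt(13)
= 13.34 mm

13.34


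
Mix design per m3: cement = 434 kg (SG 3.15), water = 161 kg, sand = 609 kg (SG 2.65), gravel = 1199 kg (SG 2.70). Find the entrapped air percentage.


Vol cement = 434 / (3.15 * 1000) = 0.137778 m3
Vol water = 161 / 1000 = 0.161 m3
Vol sand = 609 / (2.65 * 1000) = 0.229811 m3
Vol gravel = 1199 / (2.70 * 1000) = 0.444074 m3
Total solid + water volume = 0.972663 m3
Air = (1 - 0.972663) * 100 = 2.73%

2.73


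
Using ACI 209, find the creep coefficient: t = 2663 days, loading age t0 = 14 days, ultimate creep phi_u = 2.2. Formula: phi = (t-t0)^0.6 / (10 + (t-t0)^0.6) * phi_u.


dt = 2663 - 14 = 2649
phi = 2649^0.6 / (10 + 2649^0.6) * 2.2
= 2.021

2.021


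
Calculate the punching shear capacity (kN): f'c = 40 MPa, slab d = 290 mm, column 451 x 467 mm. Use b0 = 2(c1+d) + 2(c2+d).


b0 = 2*(451 + 290) + 2*(467 + 290) = 2996 mm
Vc = 0.33 * sqrt(40) * 2996 * 290 / 1000
= 1813.36 kN

1813.36


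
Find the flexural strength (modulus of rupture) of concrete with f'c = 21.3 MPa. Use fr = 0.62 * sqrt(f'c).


fr = 0.62 * sqrt(21.3)
= 2.861 MPa

2.861


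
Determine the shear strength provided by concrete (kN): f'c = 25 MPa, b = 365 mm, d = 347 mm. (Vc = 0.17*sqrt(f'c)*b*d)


Vc = 0.17 * sqrt(25) * 365 * 347 / 1000
= 107.66 kN

107.66


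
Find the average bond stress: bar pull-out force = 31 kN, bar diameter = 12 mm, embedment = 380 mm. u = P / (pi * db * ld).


u = P / (pi * db * ld)
= 31 * 1000 / (pi * 12 * 380)
= 2.164 MPa

2.164


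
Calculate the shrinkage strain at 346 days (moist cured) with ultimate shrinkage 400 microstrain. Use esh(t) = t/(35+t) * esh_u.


esh(346) = 346 / (35 + 346) * 400
= 346 / 381 * 400
= 363.3 microstrain

363.3


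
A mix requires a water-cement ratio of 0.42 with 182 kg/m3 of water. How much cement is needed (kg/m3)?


Cement = water / (w/c)
= 182 / 0.42
= 433.3 kg/m3

433.3


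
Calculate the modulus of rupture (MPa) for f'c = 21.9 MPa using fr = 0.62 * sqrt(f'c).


fr = 0.62 * sqrt(21.9)
= 2.901 MPa

2.901


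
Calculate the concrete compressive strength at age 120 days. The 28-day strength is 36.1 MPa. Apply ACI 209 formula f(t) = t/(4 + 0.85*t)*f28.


f(120) = 120 / (4 + 0.85 * 120) * 36.1
= 120 / 106.0 * 36.1
= 40.87 MPa

40.87


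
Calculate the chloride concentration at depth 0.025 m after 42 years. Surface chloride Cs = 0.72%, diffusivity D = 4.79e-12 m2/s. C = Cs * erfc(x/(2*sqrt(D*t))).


t_seconds = 42 * 365.25 * 24 * 3600 = 1325419200.0 s
arg = 0.025 / (2 * sqrt(4.79e-12 * 1325419200.0))
= 0.1569
erfc(0.1569) = 0.8244
C = 0.72 * 0.8244 = 0.5936%

0.5936


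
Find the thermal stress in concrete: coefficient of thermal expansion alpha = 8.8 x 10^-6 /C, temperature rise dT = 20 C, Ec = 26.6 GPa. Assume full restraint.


sigma = alpha * dT * Ec
= 8.8e-6 * 20 * 26.6 * 1000
= 4.682 MPa

4.682


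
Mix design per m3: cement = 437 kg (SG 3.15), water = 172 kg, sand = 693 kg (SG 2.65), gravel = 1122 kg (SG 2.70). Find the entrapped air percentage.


Vol cement = 437 / (3.15 * 1000) = 0.13873 m3
Vol water = 172 / 1000 = 0.172 m3
Vol sand = 693 / (2.65 * 1000) = 0.261509 m3
Vol gravel = 1122 / (2.70 * 1000) = 0.415556 m3
Total solid + water volume = 0.987795 m3
Air = (1 - 0.987795) * 100 = 1.22%

1.22


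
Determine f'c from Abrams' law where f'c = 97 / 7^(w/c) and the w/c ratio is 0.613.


f'c = 97 / 7^0.613
= 97 / 3.296
= 29.43 MPa

29.43


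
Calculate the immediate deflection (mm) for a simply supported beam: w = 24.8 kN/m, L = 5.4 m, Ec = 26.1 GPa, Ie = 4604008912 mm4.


Convert: L = 5.4 m = 5400 mm, Ec = 26.1 GPa = 26100 MPa
delta = 5 * 24.8 * 5400^4 / (384 * 26100 * 4604008912)
= 2.29 mm

2.29


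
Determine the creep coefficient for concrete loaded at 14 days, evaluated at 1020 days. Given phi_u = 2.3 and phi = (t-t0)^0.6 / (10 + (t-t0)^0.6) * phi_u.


dt = 1020 - 14 = 1006
phi = 1006^0.6 / (10 + 1006^0.6) * 2.3
= 1.986

1.986


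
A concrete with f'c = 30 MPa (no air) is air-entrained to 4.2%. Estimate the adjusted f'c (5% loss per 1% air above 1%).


Strength loss = (4.2 - 1) * 5 = 16.0%
f'c = 30 * (1 - 16.0/100)
= 25.2 MPa

25.2


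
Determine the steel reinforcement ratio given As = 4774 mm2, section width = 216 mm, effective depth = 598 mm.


rho = As / (b * d)
= 4774 / (216 * 598)
= 0.037

0.037


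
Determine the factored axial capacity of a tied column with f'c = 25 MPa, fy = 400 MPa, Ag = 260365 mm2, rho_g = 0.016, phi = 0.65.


Ast = rho * Ag = 0.016 * 260365 = 4165.84 mm2
phi*Pn = 0.65 * 0.80 * (0.85 * 25 * (260365 - 4165.84) + 400 * 4165.84) / 1000
= 3697.5 kN

3697.5


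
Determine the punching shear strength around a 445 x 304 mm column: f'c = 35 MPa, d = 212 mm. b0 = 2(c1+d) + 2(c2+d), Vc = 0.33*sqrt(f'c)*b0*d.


b0 = 2*(445 + 212) + 2*(304 + 212) = 2346 mm
Vc = 0.33 * sqrt(35) * 2346 * 212 / 1000
= 970.98 kN

970.98


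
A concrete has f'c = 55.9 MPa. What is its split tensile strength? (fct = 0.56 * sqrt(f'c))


fct = 0.56 * sqrt(55.9)
= 0.56 * 7.477
= 4.187 MPa

4.187


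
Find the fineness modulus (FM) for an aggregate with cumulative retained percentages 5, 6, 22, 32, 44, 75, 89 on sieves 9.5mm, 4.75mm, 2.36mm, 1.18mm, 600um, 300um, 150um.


FM = sum(cumulative % retained) / 100
= 273 / 100
= 2.73

2.73


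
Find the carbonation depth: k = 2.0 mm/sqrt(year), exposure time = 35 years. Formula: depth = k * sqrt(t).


depth = k * sqrt(t)
= 2.0 * sqrt(35)
= 11.83 mm

11.83


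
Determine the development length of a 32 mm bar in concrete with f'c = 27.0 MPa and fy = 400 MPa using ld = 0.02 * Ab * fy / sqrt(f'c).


Ab = pi * 32^2 / 4 = 804.248 mm2
ld = 0.02 * 804.248 * 400 / sqrt(27.0)
= 1238.2 mm

1238.2


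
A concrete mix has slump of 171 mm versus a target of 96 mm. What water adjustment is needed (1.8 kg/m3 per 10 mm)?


Difference = 96 - 171 = -75 mm
Water adjustment = -75 * 1.8 / 10 = -13.5 kg/m3

-13.5


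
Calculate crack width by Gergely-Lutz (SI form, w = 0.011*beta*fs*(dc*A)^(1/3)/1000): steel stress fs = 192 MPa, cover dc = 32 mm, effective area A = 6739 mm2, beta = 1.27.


w = 0.011 * beta * fs * (dc * A)^(1/3) / 1000
= 0.011 * 1.27 * 192 * (32 * 6739)^(1/3) / 1000
= 0.161 mm

0.161


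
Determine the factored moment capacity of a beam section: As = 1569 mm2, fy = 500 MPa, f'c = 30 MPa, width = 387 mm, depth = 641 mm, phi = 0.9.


a = As * fy / (0.85 * f'c * b)
= 1569 * 500 / (0.85 * 30 * 387)
= 79.4954 mm
Mn = As * fy * (d - a/2) / 10^6
= 471.6824 kN-m
phi*Mn = 0.9 * 471.6824 = 424.51 kN-m

424.51


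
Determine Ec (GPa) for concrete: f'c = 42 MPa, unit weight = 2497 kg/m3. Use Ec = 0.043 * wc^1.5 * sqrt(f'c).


Ec = 0.043 * 2497^1.5 * sqrt(42) / 1000
= 34.77 GPa

34.77


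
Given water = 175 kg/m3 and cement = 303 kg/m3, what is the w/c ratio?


w/c = water / cement
w/c = 175 / 303 = 0.578

0.578


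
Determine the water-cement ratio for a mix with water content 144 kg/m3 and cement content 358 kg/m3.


w/c = water / cement
w/c = 144 / 358 = 0.402

0.402


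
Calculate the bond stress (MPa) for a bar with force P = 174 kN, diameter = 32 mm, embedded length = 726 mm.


u = P / (pi * db * ld)
= 174 * 1000 / (pi * 32 * 726)
= 2.384 MPa

2.384


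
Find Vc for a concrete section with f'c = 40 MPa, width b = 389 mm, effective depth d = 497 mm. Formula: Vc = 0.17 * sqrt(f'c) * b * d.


Vc = 0.17 * sqrt(40) * 389 * 497 / 1000
= 207.87 kN

207.87


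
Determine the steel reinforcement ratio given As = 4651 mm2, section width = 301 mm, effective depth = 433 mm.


rho = As / (b * d)
= 4651 / (301 * 433)
= 0.0357

0.0357


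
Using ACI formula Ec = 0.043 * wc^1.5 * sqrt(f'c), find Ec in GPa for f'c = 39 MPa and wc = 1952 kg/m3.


Ec = 0.043 * 1952^1.5 * sqrt(39) / 1000
= 23.16 GPa

23.16


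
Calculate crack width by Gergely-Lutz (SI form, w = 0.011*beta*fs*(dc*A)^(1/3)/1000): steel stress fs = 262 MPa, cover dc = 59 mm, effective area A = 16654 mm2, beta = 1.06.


w = 0.011 * beta * fs * (dc * A)^(1/3) / 1000
= 0.011 * 1.06 * 262 * (59 * 16654)^(1/3) / 1000
= 0.304 mm

0.304


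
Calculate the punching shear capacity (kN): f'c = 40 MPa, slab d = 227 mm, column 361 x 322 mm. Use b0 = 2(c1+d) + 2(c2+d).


b0 = 2*(361 + 227) + 2*(322 + 227) = 2274 mm
Vc = 0.33 * sqrt(40) * 2274 * 227 / 1000
= 1077.36 kN

1077.36


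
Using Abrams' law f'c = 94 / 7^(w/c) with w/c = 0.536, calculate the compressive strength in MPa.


f'c = 94 / 7^0.536
= 94 / 2.838
= 33.12 MPa

33.12


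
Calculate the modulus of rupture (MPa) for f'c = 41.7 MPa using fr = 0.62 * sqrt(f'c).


fr = 0.62 * sqrt(41.7)
= 4.004 MPa

4.004


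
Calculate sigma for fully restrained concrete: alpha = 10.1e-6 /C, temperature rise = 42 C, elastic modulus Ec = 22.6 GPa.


sigma = alpha * dT * Ec
= 10.1e-6 * 42 * 22.6 * 1000
= 9.587 MPa

9.587


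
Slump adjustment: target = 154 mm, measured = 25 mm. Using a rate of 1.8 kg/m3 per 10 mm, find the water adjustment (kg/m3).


Difference = 154 - 25 = 129 mm
Water adjustment = 129 * 1.8 / 10 = 23.2 kg/m3

23.2


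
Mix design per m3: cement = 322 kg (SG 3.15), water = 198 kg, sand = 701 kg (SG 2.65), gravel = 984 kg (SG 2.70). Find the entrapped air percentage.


Vol cement = 322 / (3.15 * 1000) = 0.102222 m3
Vol water = 198 / 1000 = 0.198 m3
Vol sand = 701 / (2.65 * 1000) = 0.264528 m3
Vol gravel = 984 / (2.70 * 1000) = 0.364444 m3
Total solid + water volume = 0.929195 m3
Air = (1 - 0.929195) * 100 = 7.08%

7.08


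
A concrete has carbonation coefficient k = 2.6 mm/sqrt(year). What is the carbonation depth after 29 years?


depth = k * sqrt(t)
= 2.6 * sqrt(29)
= 14.0 mm

14.0


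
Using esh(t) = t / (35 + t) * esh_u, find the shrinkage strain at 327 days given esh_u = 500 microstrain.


esh(327) = 327 / (35 + 327) * 500
= 327 / 362 * 500
= 451.7 microstrain

451.7


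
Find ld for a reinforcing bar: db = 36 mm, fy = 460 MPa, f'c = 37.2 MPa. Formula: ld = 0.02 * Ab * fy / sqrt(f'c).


Ab = pi * 36^2 / 4 = 1017.876 mm2
ld = 0.02 * 1017.876 * 460 / sqrt(37.2)
= 1535.4 mm

1535.4


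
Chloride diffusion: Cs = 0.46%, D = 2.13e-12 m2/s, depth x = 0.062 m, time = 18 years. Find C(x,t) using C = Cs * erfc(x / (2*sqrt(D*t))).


t_seconds = 18 * 365.25 * 24 * 3600 = 568036800.0 s
arg = 0.062 / (2 * sqrt(2.13e-12 * 568036800.0))
= 0.8912
erfc(0.8912) = 0.2075
C = 0.46 * 0.2075 = 0.0955%

0.0955


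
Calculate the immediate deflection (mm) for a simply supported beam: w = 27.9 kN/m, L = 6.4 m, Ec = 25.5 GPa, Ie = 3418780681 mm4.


Convert: L = 6.4 m = 6400 mm, Ec = 25.5 GPa = 25500 MPa
delta = 5 * 27.9 * 6400^4 / (384 * 25500 * 3418780681)
= 6.99 mm

6.99


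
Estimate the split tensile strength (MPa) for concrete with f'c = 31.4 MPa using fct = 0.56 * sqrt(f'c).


fct = 0.56 * sqrt(31.4)
= 0.56 * 5.604
= 3.138 MPa

3.138


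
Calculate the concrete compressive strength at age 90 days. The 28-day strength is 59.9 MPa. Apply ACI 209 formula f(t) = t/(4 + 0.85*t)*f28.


f(90) = 90 / (4 + 0.85 * 90) * 59.9
= 90 / 80.5 * 59.9
= 66.97 MPa

66.97


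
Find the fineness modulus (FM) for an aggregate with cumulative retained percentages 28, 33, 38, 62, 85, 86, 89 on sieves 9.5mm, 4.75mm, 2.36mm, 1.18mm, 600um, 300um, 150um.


FM = sum(cumulative % retained) / 100
= 421 / 100
= 4.21

4.21


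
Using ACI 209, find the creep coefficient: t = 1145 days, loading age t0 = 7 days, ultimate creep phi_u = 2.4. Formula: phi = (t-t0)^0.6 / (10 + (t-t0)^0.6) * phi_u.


dt = 1145 - 7 = 1138
phi = 1138^0.6 / (10 + 1138^0.6) * 2.4
= 2.093

2.093


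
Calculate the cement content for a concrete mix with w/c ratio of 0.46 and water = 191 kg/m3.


Cement = water / (w/c)
= 191 / 0.46
= 415.2 kg/m3

415.2


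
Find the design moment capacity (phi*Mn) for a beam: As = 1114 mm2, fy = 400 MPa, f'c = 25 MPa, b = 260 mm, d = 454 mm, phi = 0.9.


a = As * fy / (0.85 * f'c * b)
= 1114 * 400 / (0.85 * 25 * 260)
= 80.6516 mm
Mn = As * fy * (d - a/2) / 10^6
= 184.3332 kN-m
phi*Mn = 0.9 * 184.3332 = 165.9 kN-m

165.9


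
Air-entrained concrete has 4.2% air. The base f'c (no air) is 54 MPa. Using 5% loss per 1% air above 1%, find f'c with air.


Strength loss = (4.2 - 1) * 5 = 16.0%
f'c = 54 * (1 - 16.0/100)
= 45.36 MPa

45.36


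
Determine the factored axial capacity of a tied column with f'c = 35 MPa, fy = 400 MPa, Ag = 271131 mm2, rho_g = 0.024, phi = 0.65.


Ast = rho * Ag = 0.024 * 271131 = 6507.144 mm2
phi*Pn = 0.65 * 0.80 * (0.85 * 35 * (271131 - 6507.144) + 400 * 6507.144) / 1000
= 5447.22 kN

5447.22


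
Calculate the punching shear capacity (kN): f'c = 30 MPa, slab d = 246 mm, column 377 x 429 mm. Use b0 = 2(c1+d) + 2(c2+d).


b0 = 2*(377 + 246) + 2*(429 + 246) = 2596 mm
Vc = 0.33 * sqrt(30) * 2596 * 246 / 1000
= 1154.29 kN

1154.29


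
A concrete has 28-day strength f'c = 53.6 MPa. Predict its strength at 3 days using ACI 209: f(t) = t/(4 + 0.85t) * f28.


f(3) = 3 / (4 + 0.85 * 3) * 53.6
= 3 / 6.55 * 53.6
= 24.55 MPa

24.55


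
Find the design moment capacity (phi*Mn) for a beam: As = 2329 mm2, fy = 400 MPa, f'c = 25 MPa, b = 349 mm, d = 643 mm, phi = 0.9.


a = As * fy / (0.85 * f'c * b)
= 2329 * 400 / (0.85 * 25 * 349)
= 125.616 mm
Mn = As * fy * (d - a/2) / 10^6
= 540.5068 kN-m
phi*Mn = 0.9 * 540.5068 = 486.46 kN-m

486.46


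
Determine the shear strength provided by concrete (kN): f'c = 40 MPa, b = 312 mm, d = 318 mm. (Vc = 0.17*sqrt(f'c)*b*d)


Vc = 0.17 * sqrt(40) * 312 * 318 / 1000
= 106.67 kN

106.67


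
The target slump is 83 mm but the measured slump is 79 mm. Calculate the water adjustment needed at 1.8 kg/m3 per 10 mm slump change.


Difference = 83 - 79 = 4 mm
Water adjustment = 4 * 1.8 / 10 = 0.7 kg/m3

0.7


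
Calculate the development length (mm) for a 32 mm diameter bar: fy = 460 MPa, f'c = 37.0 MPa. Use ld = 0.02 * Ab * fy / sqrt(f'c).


Ab = pi * 32^2 / 4 = 804.248 mm2
ld = 0.02 * 804.248 * 460 / sqrt(37.0)
= 1216.4 mm

1216.4


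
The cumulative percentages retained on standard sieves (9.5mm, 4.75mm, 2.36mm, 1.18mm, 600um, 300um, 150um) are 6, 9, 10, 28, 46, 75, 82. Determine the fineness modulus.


FM = sum(cumulative % retained) / 100
= 256 / 100
= 2.56

2.56


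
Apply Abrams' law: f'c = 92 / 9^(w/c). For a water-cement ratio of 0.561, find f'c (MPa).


f'c = 92 / 9^0.561
= 92 / 3.43
= 26.82 MPa

26.82


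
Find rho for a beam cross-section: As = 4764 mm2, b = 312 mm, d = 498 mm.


rho = As / (b * d)
= 4764 / (312 * 498)
= 0.0307

0.0307


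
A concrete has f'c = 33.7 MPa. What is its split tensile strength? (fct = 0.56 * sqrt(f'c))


fct = 0.56 * sqrt(33.7)
= 0.56 * 5.805
= 3.251 MPa

3.251


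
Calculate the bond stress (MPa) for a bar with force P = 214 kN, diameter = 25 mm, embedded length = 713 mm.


u = P / (pi * db * ld)
= 214 * 1000 / (pi * 25 * 713)
= 3.822 MPa

3.822


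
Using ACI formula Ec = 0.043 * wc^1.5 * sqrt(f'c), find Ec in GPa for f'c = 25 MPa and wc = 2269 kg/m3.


Ec = 0.043 * 2269^1.5 * sqrt(25) / 1000
= 23.24 GPa

23.24


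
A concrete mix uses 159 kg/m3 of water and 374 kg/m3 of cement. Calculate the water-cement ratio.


w/c = water / cement
w/c = 159 / 374 = 0.425

0.425


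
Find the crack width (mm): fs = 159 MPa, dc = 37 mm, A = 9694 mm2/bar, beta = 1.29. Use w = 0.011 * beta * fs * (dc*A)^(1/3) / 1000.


w = 0.011 * beta * fs * (dc * A)^(1/3) / 1000
= 0.011 * 1.29 * 159 * (37 * 9694)^(1/3) / 1000
= 0.16 mm

0.16


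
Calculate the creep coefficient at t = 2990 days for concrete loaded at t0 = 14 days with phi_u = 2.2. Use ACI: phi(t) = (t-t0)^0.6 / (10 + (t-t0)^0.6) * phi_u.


dt = 2990 - 14 = 2976
phi = 2976^0.6 / (10 + 2976^0.6) * 2.2
= 2.033

2.033


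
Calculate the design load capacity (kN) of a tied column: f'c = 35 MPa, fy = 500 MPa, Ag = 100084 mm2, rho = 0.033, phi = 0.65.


Ast = rho * Ag = 0.033 * 100084 = 3302.772 mm2
phi*Pn = 0.65 * 0.80 * (0.85 * 35 * (100084 - 3302.772) + 500 * 3302.772) / 1000
= 2355.93 kN

2355.93


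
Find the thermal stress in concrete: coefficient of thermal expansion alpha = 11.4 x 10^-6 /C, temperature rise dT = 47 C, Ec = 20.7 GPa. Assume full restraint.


sigma = alpha * dT * Ec
= 11.4e-6 * 47 * 20.7 * 1000
= 11.091 MPa

11.091


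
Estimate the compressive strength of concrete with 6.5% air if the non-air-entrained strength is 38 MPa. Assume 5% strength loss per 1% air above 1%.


Strength loss = (6.5 - 1) * 5 = 27.5%
f'c = 38 * (1 - 27.5/100)
= 27.55 MPa

27.55


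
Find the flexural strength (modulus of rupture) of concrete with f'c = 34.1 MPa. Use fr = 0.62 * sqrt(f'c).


fr = 0.62 * sqrt(34.1)
= 3.621 MPa

3.621


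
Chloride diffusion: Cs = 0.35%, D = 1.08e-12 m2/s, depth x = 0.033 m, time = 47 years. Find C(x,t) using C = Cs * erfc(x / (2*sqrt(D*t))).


t_seconds = 47 * 365.25 * 24 * 3600 = 1483207200.0 s
arg = 0.033 / (2 * sqrt(1.08e-12 * 1483207200.0))
= 0.4123
erfc(0.4123) = 0.5599
C = 0.35 * 0.5599 = 0.196%

0.196


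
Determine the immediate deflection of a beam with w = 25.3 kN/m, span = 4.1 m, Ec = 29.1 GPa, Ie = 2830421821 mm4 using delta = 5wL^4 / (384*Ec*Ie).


Convert: L = 4.1 m = 4100 mm, Ec = 29.1 GPa = 29100 MPa
delta = 5 * 25.3 * 4100^4 / (384 * 29100 * 2830421821)
= 1.13 mm

1.13


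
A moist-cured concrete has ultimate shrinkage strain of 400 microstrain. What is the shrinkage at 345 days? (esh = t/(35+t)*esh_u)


esh(345) = 345 / (35 + 345) * 400
= 345 / 380 * 400
= 363.2 microstrain

363.2


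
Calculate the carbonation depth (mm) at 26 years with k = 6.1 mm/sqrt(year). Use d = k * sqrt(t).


depth = k * sqrt(t)
= 6.1 * sqrt(26)
= 31.1 mm

31.1


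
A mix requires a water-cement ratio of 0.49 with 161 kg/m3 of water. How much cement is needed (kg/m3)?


Cement = water / (w/c)
= 161 / 0.49
= 328.6 kg/m3

328.6


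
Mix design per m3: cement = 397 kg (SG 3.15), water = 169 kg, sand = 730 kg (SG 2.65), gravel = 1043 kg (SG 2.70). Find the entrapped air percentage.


Vol cement = 397 / (3.15 * 1000) = 0.126032 m3
Vol water = 169 / 1000 = 0.169 m3
Vol sand = 730 / (2.65 * 1000) = 0.275472 m3
Vol gravel = 1043 / (2.70 * 1000) = 0.386296 m3
Total solid + water volume = 0.9568 m3
Air = (1 - 0.9568) * 100 = 4.32%

4.32


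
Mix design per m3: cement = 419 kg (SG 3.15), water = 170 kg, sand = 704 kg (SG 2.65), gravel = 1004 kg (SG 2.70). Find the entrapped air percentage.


Vol cement = 419 / (3.15 * 1000) = 0.133016 m3
Vol water = 170 / 1000 = 0.17 m3
Vol sand = 704 / (2.65 * 1000) = 0.26566 m3
Vol gravel = 1004 / (2.70 * 1000) = 0.371852 m3
Total solid + water volume = 0.940528 m3
Air = (1 - 0.940528) * 100 = 5.95%

5.95


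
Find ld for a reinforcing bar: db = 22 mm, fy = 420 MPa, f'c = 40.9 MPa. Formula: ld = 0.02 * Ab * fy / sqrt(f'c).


Ab = pi * 22^2 / 4 = 380.133 mm2
ld = 0.02 * 380.133 * 420 / sqrt(40.9)
= 499.3 mm

499.3


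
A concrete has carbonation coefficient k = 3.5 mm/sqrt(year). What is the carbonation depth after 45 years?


depth = k * sqrt(t)
= 3.5 * sqrt(45)
= 23.48 mm

23.48


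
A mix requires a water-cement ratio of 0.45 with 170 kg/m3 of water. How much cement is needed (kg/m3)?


Cement = water / (w/c)
= 170 / 0.45
= 377.8 kg/m3

377.8


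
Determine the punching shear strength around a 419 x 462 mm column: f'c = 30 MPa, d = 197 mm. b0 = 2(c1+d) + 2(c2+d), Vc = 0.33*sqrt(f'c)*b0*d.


b0 = 2*(419 + 197) + 2*(462 + 197) = 2550 mm
Vc = 0.33 * sqrt(30) * 2550 * 197 / 1000
= 907.99 kN

907.99


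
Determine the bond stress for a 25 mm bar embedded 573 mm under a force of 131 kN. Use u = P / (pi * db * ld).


u = P / (pi * db * ld)
= 131 * 1000 / (pi * 25 * 573)
= 2.911 MPa

2.911


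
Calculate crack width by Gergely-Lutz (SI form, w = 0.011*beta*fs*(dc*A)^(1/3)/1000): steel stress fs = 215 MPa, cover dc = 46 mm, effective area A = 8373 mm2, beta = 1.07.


w = 0.011 * beta * fs * (dc * A)^(1/3) / 1000
= 0.011 * 1.07 * 215 * (46 * 8373)^(1/3) / 1000
= 0.184 mm

0.184


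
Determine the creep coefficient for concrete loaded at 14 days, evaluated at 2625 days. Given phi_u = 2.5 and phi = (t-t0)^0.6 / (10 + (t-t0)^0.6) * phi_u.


dt = 2625 - 14 = 2611
phi = 2611^0.6 / (10 + 2611^0.6) * 2.5
= 2.295

2.295


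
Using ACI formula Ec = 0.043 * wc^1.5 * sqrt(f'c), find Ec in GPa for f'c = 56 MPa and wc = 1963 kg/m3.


Ec = 0.043 * 1963^1.5 * sqrt(56) / 1000
= 27.99 GPa

27.99


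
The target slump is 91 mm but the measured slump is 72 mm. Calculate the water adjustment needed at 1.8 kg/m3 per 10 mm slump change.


Difference = 91 - 72 = 19 mm
Water adjustment = 19 * 1.8 / 10 = 3.4 kg/m3

3.4


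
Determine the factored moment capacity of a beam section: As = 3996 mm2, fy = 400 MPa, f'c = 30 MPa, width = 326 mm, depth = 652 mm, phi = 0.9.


a = As * fy / (0.85 * f'c * b)
= 3996 * 400 / (0.85 * 30 * 326)
= 192.2772 mm
Mn = As * fy * (d - a/2) / 10^6
= 888.4889 kN-m
phi*Mn = 0.9 * 888.4889 = 799.64 kN-m

799.64


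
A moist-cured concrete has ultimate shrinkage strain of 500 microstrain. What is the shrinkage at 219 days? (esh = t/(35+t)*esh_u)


esh(219) = 219 / (35 + 219) * 500
= 219 / 254 * 500
= 431.1 microstrain

431.1


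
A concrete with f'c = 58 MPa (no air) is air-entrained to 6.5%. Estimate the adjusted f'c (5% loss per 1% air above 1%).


Strength loss = (6.5 - 1) * 5 = 27.5%
f'c = 58 * (1 - 27.5/100)
= 42.05 MPa

42.05


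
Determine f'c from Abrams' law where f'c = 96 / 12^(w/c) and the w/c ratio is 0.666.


f'c = 96 / 12^0.666
= 96 / 5.233
= 18.35 MPa

18.35


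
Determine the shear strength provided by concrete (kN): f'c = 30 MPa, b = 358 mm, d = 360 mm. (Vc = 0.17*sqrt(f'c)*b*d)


Vc = 0.17 * sqrt(30) * 358 * 360 / 1000
= 120.0 kN

120.0


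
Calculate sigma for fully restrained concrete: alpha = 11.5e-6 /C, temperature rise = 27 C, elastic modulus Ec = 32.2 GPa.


sigma = alpha * dT * Ec
= 11.5e-6 * 27 * 32.2 * 1000
= 9.998 MPa

9.998


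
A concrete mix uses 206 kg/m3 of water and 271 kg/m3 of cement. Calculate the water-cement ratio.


w/c = water / cement
w/c = 206 / 271 = 0.76

0.76


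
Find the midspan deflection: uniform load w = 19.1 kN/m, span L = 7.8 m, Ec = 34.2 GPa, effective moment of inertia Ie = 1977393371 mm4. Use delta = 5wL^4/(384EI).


Convert: L = 7.8 m = 7800 mm, Ec = 34.2 GPa = 34200 MPa
delta = 5 * 19.1 * 7800^4 / (384 * 34200 * 1977393371)
= 13.61 mm

13.61


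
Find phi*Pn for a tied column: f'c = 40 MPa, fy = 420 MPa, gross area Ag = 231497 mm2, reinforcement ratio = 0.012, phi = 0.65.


Ast = rho * Ag = 0.012 * 231497 = 2777.964 mm2
phi*Pn = 0.65 * 0.80 * (0.85 * 40 * (231497 - 2777.964) + 420 * 2777.964) / 1000
= 4650.46 kN

4650.46


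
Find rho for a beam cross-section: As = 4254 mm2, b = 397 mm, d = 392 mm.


rho = As / (b * d)
= 4254 / (397 * 392)
= 0.0273

0.0273


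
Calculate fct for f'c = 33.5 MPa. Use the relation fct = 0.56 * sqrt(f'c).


fct = 0.56 * sqrt(33.5)
= 0.56 * 5.788
= 3.241 MPa

3.241


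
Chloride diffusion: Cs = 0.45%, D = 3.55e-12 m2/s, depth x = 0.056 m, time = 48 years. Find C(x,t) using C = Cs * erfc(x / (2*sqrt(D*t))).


t_seconds = 48 * 365.25 * 24 * 3600 = 1514764800.0 s
arg = 0.056 / (2 * sqrt(3.55e-12 * 1514764800.0))
= 0.3818
erfc(0.3818) = 0.5892
C = 0.45 * 0.5892 = 0.2651%

0.2651


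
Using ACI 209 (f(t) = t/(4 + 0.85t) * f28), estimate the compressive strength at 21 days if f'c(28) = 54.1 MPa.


f(21) = 21 / (4 + 0.85 * 21) * 54.1
= 21 / 21.85 * 54.1
= 52.0 MPa

52.0


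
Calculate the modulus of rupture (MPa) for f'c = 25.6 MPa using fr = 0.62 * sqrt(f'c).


fr = 0.62 * sqrt(25.6)
= 3.137 MPa

3.137


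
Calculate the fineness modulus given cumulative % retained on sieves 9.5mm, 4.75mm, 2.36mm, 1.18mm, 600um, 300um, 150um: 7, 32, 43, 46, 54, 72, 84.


FM = sum(cumulative % retained) / 100
= 338 / 100
= 3.38

3.38


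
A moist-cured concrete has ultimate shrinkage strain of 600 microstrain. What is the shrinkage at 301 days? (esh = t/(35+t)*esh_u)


esh(301) = 301 / (35 + 301) * 600
= 301 / 336 * 600
= 537.5 microstrain

537.5


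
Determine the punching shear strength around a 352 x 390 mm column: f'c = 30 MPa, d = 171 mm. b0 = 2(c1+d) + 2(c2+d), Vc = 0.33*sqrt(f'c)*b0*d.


b0 = 2*(352 + 171) + 2*(390 + 171) = 2168 mm
Vc = 0.33 * sqrt(30) * 2168 * 171 / 1000
= 670.09 kN

670.09


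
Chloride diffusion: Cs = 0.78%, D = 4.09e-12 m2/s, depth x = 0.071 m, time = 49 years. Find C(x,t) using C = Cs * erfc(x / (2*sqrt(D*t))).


t_seconds = 49 * 365.25 * 24 * 3600 = 1546322400.0 s
arg = 0.071 / (2 * sqrt(4.09e-12 * 1546322400.0))
= 0.4464
erfc(0.4464) = 0.5278
C = 0.78 * 0.5278 = 0.4117%

0.4117


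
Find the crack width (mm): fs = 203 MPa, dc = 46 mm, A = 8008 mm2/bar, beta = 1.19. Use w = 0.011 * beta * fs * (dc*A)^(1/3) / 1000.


w = 0.011 * beta * fs * (dc * A)^(1/3) / 1000
= 0.011 * 1.19 * 203 * (46 * 8008)^(1/3) / 1000
= 0.19 mm

0.19


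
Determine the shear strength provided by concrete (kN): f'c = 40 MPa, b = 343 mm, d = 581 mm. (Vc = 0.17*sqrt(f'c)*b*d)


Vc = 0.17 * sqrt(40) * 343 * 581 / 1000
= 214.26 kN

214.26


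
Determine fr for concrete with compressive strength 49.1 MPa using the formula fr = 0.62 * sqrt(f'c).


fr = 0.62 * sqrt(49.1)
= 4.344 MPa

4.344


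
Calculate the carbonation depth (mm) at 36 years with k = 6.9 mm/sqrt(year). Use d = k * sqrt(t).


depth = k * sqrt(t)
= 6.9 * sqrt(36)
= 41.4 mm

41.4


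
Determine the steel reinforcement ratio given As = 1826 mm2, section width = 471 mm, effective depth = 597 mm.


rho = As / (b * d)
= 1826 / (471 * 597)
= 0.0065

0.0065


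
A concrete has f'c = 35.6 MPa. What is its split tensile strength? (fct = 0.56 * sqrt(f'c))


fct = 0.56 * sqrt(35.6)
= 0.56 * 5.967
= 3.341 MPa

3.341


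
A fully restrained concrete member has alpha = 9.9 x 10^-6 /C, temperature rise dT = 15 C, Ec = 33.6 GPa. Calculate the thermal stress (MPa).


sigma = alpha * dT * Ec
= 9.9e-6 * 15 * 33.6 * 1000
= 4.99 MPa

4.99


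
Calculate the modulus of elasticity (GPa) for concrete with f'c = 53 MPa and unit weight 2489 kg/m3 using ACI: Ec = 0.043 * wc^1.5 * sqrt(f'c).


Ec = 0.043 * 2489^1.5 * sqrt(53) / 1000
= 38.87 GPa

38.87


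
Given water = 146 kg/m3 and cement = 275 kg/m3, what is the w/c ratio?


w/c = water / cement
w/c = 146 / 275 = 0.531

0.531


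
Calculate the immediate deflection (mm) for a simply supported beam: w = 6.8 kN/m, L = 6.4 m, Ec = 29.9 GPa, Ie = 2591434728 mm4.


Convert: L = 6.4 m = 6400 mm, Ec = 29.9 GPa = 29900 MPa
delta = 5 * 6.8 * 6400^4 / (384 * 29900 * 2591434728)
= 1.92 mm

1.92


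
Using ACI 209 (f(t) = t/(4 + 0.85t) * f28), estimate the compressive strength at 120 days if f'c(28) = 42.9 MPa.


f(120) = 120 / (4 + 0.85 * 120) * 42.9
= 120 / 106.0 * 42.9
= 48.57 MPa

48.57


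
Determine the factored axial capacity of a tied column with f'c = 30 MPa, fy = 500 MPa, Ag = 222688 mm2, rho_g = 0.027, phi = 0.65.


Ast = rho * Ag = 0.027 * 222688 = 6012.576 mm2
phi*Pn = 0.65 * 0.80 * (0.85 * 30 * (222688 - 6012.576) + 500 * 6012.576) / 1000
= 4436.39 kN

4436.39


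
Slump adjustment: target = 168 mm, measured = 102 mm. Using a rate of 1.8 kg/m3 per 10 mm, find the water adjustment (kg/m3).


Difference = 168 - 102 = 66 mm
Water adjustment = 66 * 1.8 / 10 = 11.9 kg/m3

11.9


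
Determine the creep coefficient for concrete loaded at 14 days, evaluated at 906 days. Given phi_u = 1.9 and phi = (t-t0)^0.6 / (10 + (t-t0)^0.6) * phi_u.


dt = 906 - 14 = 892
phi = 892^0.6 / (10 + 892^0.6) * 1.9
= 1.624

1.624


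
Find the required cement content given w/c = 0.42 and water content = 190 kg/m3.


Cement = water / (w/c)
= 190 / 0.42
= 452.4 kg/m3

452.4


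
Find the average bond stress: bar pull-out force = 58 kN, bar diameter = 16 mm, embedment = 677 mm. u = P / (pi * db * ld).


u = P / (pi * db * ld)
= 58 * 1000 / (pi * 16 * 677)
= 1.704 MPa

1.704


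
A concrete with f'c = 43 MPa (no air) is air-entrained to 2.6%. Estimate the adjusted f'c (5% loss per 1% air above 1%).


Strength loss = (2.6 - 1) * 5 = 8.0%
f'c = 43 * (1 - 8.0/100)
= 39.56 MPa

39.56


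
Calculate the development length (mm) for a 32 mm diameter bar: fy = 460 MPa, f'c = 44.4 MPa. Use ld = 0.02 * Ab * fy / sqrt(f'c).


Ab = pi * 32^2 / 4 = 804.248 mm2
ld = 0.02 * 804.248 * 460 / sqrt(44.4)
= 1110.4 mm

1110.4


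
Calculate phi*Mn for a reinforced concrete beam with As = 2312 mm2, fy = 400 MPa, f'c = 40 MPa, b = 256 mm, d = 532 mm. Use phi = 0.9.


a = As * fy / (0.85 * f'c * b)
= 2312 * 400 / (0.85 * 40 * 256)
= 106.25 mm
Mn = As * fy * (d - a/2) / 10^6
= 442.8636 kN-m
phi*Mn = 0.9 * 442.8636 = 398.58 kN-m

398.58


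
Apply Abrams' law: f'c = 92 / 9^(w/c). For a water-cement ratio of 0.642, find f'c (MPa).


f'c = 92 / 9^0.642
= 92 / 4.098
= 22.45 MPa

22.45


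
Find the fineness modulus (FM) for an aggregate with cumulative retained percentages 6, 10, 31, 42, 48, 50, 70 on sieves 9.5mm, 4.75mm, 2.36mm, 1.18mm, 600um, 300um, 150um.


FM = sum(cumulative % retained) / 100
= 257 / 100
= 2.57

2.57
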